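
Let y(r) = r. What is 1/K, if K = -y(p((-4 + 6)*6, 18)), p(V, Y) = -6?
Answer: ⅙ ≈ 0.16667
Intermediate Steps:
K = 6 (K = -1*(-6) = 6)
1/K = 1/6 = ⅙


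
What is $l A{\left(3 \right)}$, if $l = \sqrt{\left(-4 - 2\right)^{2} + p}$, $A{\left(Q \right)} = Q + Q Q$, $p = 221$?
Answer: $12 \sqrt{257} \approx 192.37$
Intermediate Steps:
$A{\left(Q \right)} = Q + Q^{2}$
$l = \sqrt{257}$ ($l = \sqrt{\left(-4 - 2\right)^{2} + 221} = \sqrt{\left(-6\right)^{2} + 221} = \sqrt{36 + 221} = \sqrt{257} \approx 16.031$)
$l A{\left(3 \right)} = \sqrt{257} \cdot 3 \left(1 + 3\right) = \sqrt{257} \cdot 3 \cdot 4 = \sqrt{257} \cdot 12 = 12 \sqrt{257}$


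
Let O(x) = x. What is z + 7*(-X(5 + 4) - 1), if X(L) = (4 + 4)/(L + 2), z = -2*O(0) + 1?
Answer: -122/11 ≈ -11.091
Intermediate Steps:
z = 1 (z = -2*0 + 1 = 0 + 1 = 1)
X(L) = 8/(2 + L)
z + 7*(-X(5 + 4) - 1) = 1 + 7*(-8/(2 + (5 + 4)) - 1) = 1 + 7*(-8/(2 + 9) - 1) = 1 + 7*(-8/11 - 1) = 1 + 7*(-19/11) = 1 - 133/11 = -122/11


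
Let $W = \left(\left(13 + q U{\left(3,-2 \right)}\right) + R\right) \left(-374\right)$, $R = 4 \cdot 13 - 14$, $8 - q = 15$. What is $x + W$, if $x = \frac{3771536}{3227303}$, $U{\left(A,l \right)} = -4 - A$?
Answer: $- \frac{120697360664}{3227303} \approx -37399.0$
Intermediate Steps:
$q = -7$ ($q = 8 - 15 = -7$)
$R = 38$ ($R = 52 - 14 = 38$)
$x = \frac{3771536}{3227303}$ ($x = 3771536 \cdot \frac{1}{3227303} = \frac{3771536}{3227303} \approx 1.1686$)
$W = -37400$ ($W = \left(\left(13 - 7 \left(-4 - 3\right)\right) + 38\right) \left(-374\right) = \left(\left(13 - -49\right) + 38\right) \left(-374\right) = \left(\left(13 + 49\right) + 38\right) \left(-374\right) = \left(62 + 38\right) \left(-374\right) = 100 \left(-374\right) = -37400$)
$x + W = \frac{3771536}{3227303} - 37400 = - \frac{120697360664}{3227303}$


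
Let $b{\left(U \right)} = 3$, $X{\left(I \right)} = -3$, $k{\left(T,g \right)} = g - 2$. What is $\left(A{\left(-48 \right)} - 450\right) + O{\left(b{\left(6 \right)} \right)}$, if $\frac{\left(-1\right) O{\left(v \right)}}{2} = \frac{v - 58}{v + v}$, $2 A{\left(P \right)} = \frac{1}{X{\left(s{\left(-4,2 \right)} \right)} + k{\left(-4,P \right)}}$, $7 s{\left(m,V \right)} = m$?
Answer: $- \frac{137273}{318} \approx -431.68$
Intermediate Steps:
$s{\left(m,V \right)} = \frac{m}{7}$
$k{\left(T,g \right)} = -2 + g$ ($k{\left(T,g \right)} = g - 2 = -2 + g$)
$A{\left(P \right)} = \frac{1}{2 \left(-5 + P\right)}$ ($A{\left(P \right)} = \frac{1}{2 \left(-3 + \left(-2 + P\right)\right)} = \frac{1}{2 \left(-5 + P\right)}$)
$O{\left(v \right)} = - \frac{-58 + v}{v}$ ($O{\left(v \right)} = - 2 \frac{v - 58}{v + v} = - 2 \frac{-58 + v}{2 v} = - \frac{-58 + v}{v}$)
$\left(A{\left(-48 \right)} - 450\right) + O{\left(b{\left(6 \right)} \right)} = \left(\frac{1}{2 \left(-5 - 48\right)} - 450\right) + \frac{58 - 3}{3} = \left(\frac{1}{2 \left(-53\right)} - 450\right) + \frac{58 - 3}{3} = \left(\frac{1}{2} \left(- \frac{1}{53}\right) - 450\right) + \frac{1}{3} \cdot 55 = \left(- \frac{1}{106} - 450\right) + \frac{55}{3} = - \frac{47701}{106} + \frac{55}{3} = - \frac{137273}{318}$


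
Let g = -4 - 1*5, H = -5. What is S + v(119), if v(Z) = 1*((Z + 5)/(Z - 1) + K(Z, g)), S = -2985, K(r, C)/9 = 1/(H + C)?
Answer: -2465273/826 ≈ -2984.6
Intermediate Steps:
g = -9 (g = -4 - 5 = -9)
K(r, C) = 9/(-5 + C)
v(Z) = -9/14 + (5 + Z)/(-1 + Z) (v(Z) = 1*((Z + 5)/(Z - 1) + 9/(-5 - 9)) = 1*((5 + Z)/(-1 + Z) + 9/(-14)) = 1*((5 + Z)/(-1 + Z) + 9*(-1/14)) = 1*((5 + Z)/(-1 + Z) - 9/14) = 1*(-9/14 + (5 + Z)/(-1 + Z)) = -9/14 + (5 + Z)/(-1 + Z))
S + v(119) = -2985 + (79 + 5*119)/(14*(-1 + 119)) = -2985 + (1/14)*(79 + 595)/118 = -2985 + (1/14)*(1/118)*674 = -2985 + 337/826 = -2465273/826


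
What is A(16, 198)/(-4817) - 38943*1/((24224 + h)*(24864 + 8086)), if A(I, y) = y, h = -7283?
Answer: -36904122177/896292687050 ≈ -0.041174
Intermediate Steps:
A(16, 198)/(-4817) - 38943*1/((24224 + h)*(24864 + 8086)) = 198/(-4817) - 38943*1/((24224 - 7283)*(24864 + 8086)) = 198*(-1/4817) - 38943/(32950*16941) = -198/4817 - 38943/558205950 = -198/4817 - 38943*1/558205950 = -198/4817 - 12981/186068650 = -36904122177/896292687050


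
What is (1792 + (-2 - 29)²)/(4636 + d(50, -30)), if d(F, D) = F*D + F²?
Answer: 2753/5636 ≈ 0.48847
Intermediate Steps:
d(F, D) = F² + D*F (d(F, D) = D*F + F² = F² + D*F)
(1792 + (-2 - 29)²)/(4636 + d(50, -30)) = (1792 + (-2 - 29)²)/(4636 + 50*(-30 + 50)) = (1792 + (-31)²)/(4636 + 50*20) = (1792 + 961)/(4636 + 1000) = 2753/5636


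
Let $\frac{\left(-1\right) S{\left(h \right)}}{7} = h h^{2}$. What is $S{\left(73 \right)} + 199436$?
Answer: $-2523683$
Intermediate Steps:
$S{\left(h \right)} = - 7 h^{3}$ ($S{\left(h \right)} = - 7 h h^{2} = - 7 h^{3}$)
$S{\left(73 \right)} + 199436 = - 7 \cdot 73^{3} + 199436 = \left(-7\right) 389017 + 199436 = -2723119 + 199436 = -2523683$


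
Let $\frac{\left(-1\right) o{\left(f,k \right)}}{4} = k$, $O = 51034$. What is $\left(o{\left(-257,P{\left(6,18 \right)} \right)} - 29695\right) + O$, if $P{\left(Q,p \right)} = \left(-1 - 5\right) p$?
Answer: $21771$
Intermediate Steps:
$P{\left(Q,p \right)} = - 6 p$
$o{\left(f,k \right)} = - 4 k$
$\left(o{\left(-257,P{\left(6,18 \right)} \right)} - 29695\right) + O = \left(- 4 \left(\left(-6\right) 18\right) - 29695\right) + 51034 = \left(\left(-4\right) \left(-108\right) - 29695\right) + 51034 = \left(432 - 29695\right) + 51034 = -29263 + 51034 = 21771$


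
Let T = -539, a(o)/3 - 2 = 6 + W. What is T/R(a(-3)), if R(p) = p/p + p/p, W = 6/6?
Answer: -539/2 ≈ -269.50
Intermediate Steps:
W = 1 (W = 6*(⅙) = 1)
a(o) = 27 (a(o) = 6 + 3*(6 + 1) = 6 + 3*7 = 6 + 21 = 27)
R(p) = 2 (R(p) = 1 + 1 = 2)
T/R(a(-3)) = -539/2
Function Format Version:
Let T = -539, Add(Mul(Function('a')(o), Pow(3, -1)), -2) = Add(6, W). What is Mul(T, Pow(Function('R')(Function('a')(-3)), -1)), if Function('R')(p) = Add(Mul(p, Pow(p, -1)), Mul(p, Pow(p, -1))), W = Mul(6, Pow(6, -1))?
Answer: Rational(-539, 2) ≈ -269.50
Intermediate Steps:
W = 1 (W = Mul(6, Rational(1, 6)) = 1)
Function('a')(o) = 27 (Function('a')(o) = Add(6, Mul(3, Add(6, 1))) = Add(6, Mul(3, 7)) = Add(6, 21) = 27)
Function('R')(p) = 2 (Function('R')(p) = Add(1, 1) = 2)
Mul(T, Pow(Function('R')(Function('a')(-3)), -1)) = Mul(-539, Pow(2, -1)) = Mul(-539, Rational(1, 2)) = Rational(-539, 2)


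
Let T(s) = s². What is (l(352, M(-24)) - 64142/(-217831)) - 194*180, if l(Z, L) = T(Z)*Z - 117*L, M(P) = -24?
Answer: 9493531617918/217831 ≈ 4.3582e+7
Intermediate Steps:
l(Z, L) = Z³ - 117*L (l(Z, L) = Z²*Z - 117*L = Z³ - 117*L)
(l(352, M(-24)) - 64142/(-217831)) - 194*180 = ((352³ - 117*(-24)) - 64142/(-217831)) - 194*180 = ((43614208 + 2808) - 64142*(-1/217831)) - 34920 = (43617016 + 64142/217831) - 34920 = 9501138276438/217831 - 34920 = 9493531617918/217831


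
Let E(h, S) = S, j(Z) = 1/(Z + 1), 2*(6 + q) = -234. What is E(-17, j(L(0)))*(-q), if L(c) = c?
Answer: 123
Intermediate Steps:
q = -123 (q = -6 + (1/2)*(-234) = -6 - 117 = -123)
j(Z) = 1/(1 + Z)
E(-17, j(L(0)))*(-q) = (-1*(-123))/(1 + 0) = 123/1 = 1*123 = 123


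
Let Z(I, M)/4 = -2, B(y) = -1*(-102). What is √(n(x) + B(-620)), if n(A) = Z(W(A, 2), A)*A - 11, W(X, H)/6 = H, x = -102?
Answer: √907 ≈ 30.116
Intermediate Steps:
W(X, H) = 6*H
B(y) = 102
Z(I, M) = -8 (Z(I, M) = 4*(-2) = -8)
n(A) = -11 - 8*A (n(A) = -8*A - 11 = -11 - 8*A)
√(n(x) + B(-620)) = √((-11 - 8*(-102)) + 102) = √((-11 + 816) + 102) = √(805 + 102) = √907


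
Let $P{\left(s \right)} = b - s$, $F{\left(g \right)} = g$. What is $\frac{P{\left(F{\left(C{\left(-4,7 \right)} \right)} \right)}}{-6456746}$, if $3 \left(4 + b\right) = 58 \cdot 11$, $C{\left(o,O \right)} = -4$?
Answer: $- \frac{319}{9685119} \approx -3.2937 \cdot 10^{-5}$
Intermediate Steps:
$b = \frac{626}{3}$ ($b = -4 + \frac{58 \cdot 11}{3} = -4 + \frac{1}{3} \cdot 638 = -4 + \frac{638}{3} = \frac{626}{3} \approx 208.67$)
$P{\left(s \right)} = \frac{626}{3} - s$
$\frac{P{\left(F{\left(C{\left(-4,7 \right)} \right)} \right)}}{-6456746} = \frac{\frac{626}{3} - -4}{-6456746} = \left(\frac{626}{3} + 4\right) \left(- \frac{1}{6456746}\right) = \frac{638}{3} \left(- \frac{1}{6456746}\right) = - \frac{319}{9685119}$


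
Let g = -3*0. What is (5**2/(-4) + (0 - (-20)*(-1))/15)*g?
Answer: 0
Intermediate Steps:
g = 0
(5**2/(-4) + (0 - (-20)*(-1))/15)*g = (5**2/(-4) + (0 - (-20)*(-1))/15)*0 = (25*(-1/4) + (0 - 4*5)*(1/15))*0 = (-25/4 + (0 - 20)*(1/15))*0 = (-25/4 - 20*1/15)*0 = (-25/4 - 4/3)*0 = -91/12*0 = 0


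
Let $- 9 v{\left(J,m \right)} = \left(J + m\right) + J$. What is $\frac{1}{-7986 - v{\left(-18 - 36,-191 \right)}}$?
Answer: $- \frac{9}{72173} \approx -0.0001247$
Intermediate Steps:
$v{\left(J,m \right)} = - \frac{2 J}{9} - \frac{m}{9}$ ($v{\left(J,m \right)} = - \frac{\left(J + m\right) + J}{9} = - \frac{m + 2 J}{9} = - \frac{2 J}{9} - \frac{m}{9}$)
$\frac{1}{-7986 - v{\left(-18 - 36,-191 \right)}} = \frac{1}{-7986 - \left(- \frac{2 \left(-18 - 36\right)}{9} - - \frac{191}{9}\right)} = \frac{1}{-7986 - \left(- \frac{2 \left(-18 - 36\right)}{9} + \frac{191}{9}\right)} = \frac{1}{-7986 - \left(\left(- \frac{2}{9}\right) \left(-54\right) + \frac{191}{9}\right)} = \frac{1}{-7986 - \left(12 + \frac{191}{9}\right)} = \frac{1}{-7986 - \frac{299}{9}} = \frac{1}{- \frac{72173}{9}} = - \frac{9}{72173}$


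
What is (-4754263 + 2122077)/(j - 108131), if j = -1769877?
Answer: 1316093/939004 ≈ 1.4016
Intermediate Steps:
(-4754263 + 2122077)/(j - 108131) = (-4754263 + 2122077)/(-1769877 - 108131) = -2632186/(-1878008) = -2632186*(-1/1878008) = 1316093/939004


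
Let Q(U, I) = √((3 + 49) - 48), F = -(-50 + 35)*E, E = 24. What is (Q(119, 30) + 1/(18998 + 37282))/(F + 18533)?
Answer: 112561/1063298040 ≈ 0.00010586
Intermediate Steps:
F = 360 (F = -(-50 + 35)*24 = -(-15)*24 = -1*(-360) = 360)
Q(U, I) = 2 (Q(U, I) = √(52 - 48) = √4 = 2)
(Q(119, 30) + 1/(18998 + 37282))/(F + 18533) = (2 + 1/(18998 + 37282))/(360 + 18533) = (2 + 1/56280)/18893 = (2 + 1/56280)*(1/18893) = (112561/56280)*(1/18893) = 112561/1063298040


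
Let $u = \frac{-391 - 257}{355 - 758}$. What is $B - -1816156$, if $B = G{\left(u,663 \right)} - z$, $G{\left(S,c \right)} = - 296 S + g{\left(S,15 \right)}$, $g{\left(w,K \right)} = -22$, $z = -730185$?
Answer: $\frac{1025974749}{403} \approx 2.5458 \cdot 10^{6}$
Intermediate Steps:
$u = \frac{648}{403}$ ($u = - \frac{648}{-403} = \left(-648\right) \left(- \frac{1}{403}\right) = \frac{648}{403} \approx 1.6079$)
$G{\left(S,c \right)} = -22 - 296 S$ ($G{\left(S,c \right)} = - 296 S - 22 = -22 - 296 S$)
$B = \frac{294063881}{403}$ ($B = \left(-22 - \frac{191808}{403}\right) - -730185 = \left(-22 - \frac{191808}{403}\right) + 730185 = - \frac{200674}{403} + 730185 = \frac{294063881}{403} \approx 7.2969 \cdot 10^{5}$)
$B - -1816156 = \frac{294063881}{403} - -1816156 = \frac{294063881}{403} + 1816156 = \frac{1025974749}{403}$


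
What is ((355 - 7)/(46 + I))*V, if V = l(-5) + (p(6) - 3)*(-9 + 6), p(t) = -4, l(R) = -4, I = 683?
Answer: 1972/243 ≈ 8.1152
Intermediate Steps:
V = 17 (V = -4 + (-4 - 3)*(-9 + 6) = -4 - 7*(-3) = -4 + 21 = 17)
((355 - 7)/(46 + I))*V = ((355 - 7)/(46 + 683))*17 = (348/729)*17 = (348*(1/729))*17 = (116/243)*17 = 1972/243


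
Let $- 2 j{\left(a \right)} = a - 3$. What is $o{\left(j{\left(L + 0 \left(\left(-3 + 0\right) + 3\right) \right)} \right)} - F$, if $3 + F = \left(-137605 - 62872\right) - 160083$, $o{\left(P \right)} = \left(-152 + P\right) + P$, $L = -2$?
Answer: $360416$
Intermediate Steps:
$j{\left(a \right)} = \frac{3}{2} - \frac{a}{2}$ ($j{\left(a \right)} = - \frac{a - 3}{2} = - \frac{-3 + a}{2} = \frac{3}{2} - \frac{a}{2}$)
$o{\left(P \right)} = -152 + 2 P$
$F = -360563$ ($F = -3 - 360560 = -360563$)
$o{\left(j{\left(L + 0 \left(\left(-3 + 0\right) + 3\right) \right)} \right)} - F = \left(-152 + 2 \left(\frac{3}{2} - \frac{-2 + 0 \left(\left(-3 + 0\right) + 3\right)}{2}\right)\right) - -360563 = \left(-152 + 2 \left(\frac{3}{2} - \frac{-2 + 0 \left(-3 + 3\right)}{2}\right)\right) + 360563 = \left(-152 + 2 \left(\frac{3}{2} - \frac{-2 + 0 \cdot 0}{2}\right)\right) + 360563 = \left(-152 + 2 \left(\frac{3}{2} - \frac{-2 + 0}{2}\right)\right) + 360563 = \left(-152 + 2 \left(\frac{3}{2} - -1\right)\right) + 360563 = \left(-152 + 2 \left(\frac{3}{2} + 1\right)\right) + 360563 = \left(-152 + 2 \cdot \frac{5}{2}\right) + 360563 = \left(-152 + 5\right) + 360563 = -147 + 360563 = 360416$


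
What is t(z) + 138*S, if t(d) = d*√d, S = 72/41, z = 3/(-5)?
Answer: 9936/41 - 3*I*√15/25 ≈ 242.34 - 0.46476*I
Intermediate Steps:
z = -⅗ (z = 3*(-⅕) = -⅗ ≈ -0.60000)
S = 72/41 (S = 72*(1/41) = 72/41 ≈ 1.7561)
t(d) = d^(3/2)
t(z) + 138*S = (-⅗)^(3/2) + 138*(72/41) = -3*I*√15/25 + 9936/41 = 9936/41 - 3*I*√15/25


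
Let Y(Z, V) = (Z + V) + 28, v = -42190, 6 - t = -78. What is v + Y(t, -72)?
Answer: -42150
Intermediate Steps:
t = 84 (t = 6 - 1*(-78) = 6 + 78 = 84)
Y(Z, V) = 28 + V + Z (Y(Z, V) = (V + Z) + 28 = 28 + V + Z)
v + Y(t, -72) = -42190 + (28 - 72 + 84) = -42190 + 40 = -42150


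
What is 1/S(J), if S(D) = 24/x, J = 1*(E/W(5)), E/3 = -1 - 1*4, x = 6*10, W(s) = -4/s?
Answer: 5/2 ≈ 2.5000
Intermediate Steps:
x = 60
E = -15 (E = 3*(-1 - 1*4) = 3*(-1 - 4) = 3*(-5) = -15)
J = 75/4 (J = 1*(-15/((-4/5))) = 1*(-15/((-4*⅕))) = 1*(-15/(-⅘)) = 1*(-15*(-5/4)) = 1*(75/4) = 75/4 ≈ 18.750)
S(D) = ⅖ (S(D) = 24/60 = 24*(1/60) = ⅖)
1/S(J) = 1/(⅖) = 5/2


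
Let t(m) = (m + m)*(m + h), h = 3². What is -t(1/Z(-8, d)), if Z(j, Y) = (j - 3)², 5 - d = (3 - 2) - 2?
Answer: -2180/14641 ≈ -0.14890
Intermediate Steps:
h = 9
d = 6 (d = 5 - ((3 - 2) - 2) = 5 - (1 - 2) = 5 - 1*(-1) = 5 + 1 = 6)
Z(j, Y) = (-3 + j)²
t(m) = 2*m*(9 + m) (t(m) = (m + m)*(m + 9) = (2*m)*(9 + m) = 2*m*(9 + m))
-t(1/Z(-8, d)) = -2*(9 + 1/((-3 - 8)²))/((-3 - 8)²) = -2*(9 + 1/((-11)²))/((-11)²) = -2*(9 + 1/121)/121 = -2*1090/(121*121) = -1*2180/14641 = -2180/14641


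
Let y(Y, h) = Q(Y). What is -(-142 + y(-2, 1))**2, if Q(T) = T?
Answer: -20736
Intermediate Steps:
y(Y, h) = Y
-(-142 + y(-2, 1))**2 = -(-142 - 2)**2 = -1*(-144)**2 = -1*20736 = -20736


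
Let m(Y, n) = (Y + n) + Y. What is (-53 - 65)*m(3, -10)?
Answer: 472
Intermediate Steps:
m(Y, n) = n + 2*Y
(-53 - 65)*m(3, -10) = (-53 - 65)*(-10 + 2*3) = -118*(-10 + 6) = -118*(-4) = 472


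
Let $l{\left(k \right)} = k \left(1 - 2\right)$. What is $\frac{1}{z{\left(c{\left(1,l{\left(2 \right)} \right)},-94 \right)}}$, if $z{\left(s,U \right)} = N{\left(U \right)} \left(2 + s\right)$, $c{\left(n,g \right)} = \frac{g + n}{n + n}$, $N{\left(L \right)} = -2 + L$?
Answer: $- \frac{1}{144} \approx -0.0069444$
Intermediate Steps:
$l{\left(k \right)} = - k$ ($l{\left(k \right)} = k \left(-1\right) = - k$)
$c{\left(n,g \right)} = \frac{g + n}{2 n}$
$z{\left(s,U \right)} = \left(-2 + U\right) \left(2 + s\right)$
$\frac{1}{z{\left(c{\left(1,l{\left(2 \right)} \right)},-94 \right)}} = \frac{1}{\left(-2 - 94\right) \left(2 + \frac{\left(-1\right) 2 + 1}{2 \cdot 1}\right)} = \frac{1}{\left(-96\right) \left(2 + \frac{1}{2} \cdot 1 \left(-2 + 1\right)\right)} = \frac{1}{\left(-96\right) \left(2 + \frac{1}{2} \cdot 1 \left(-1\right)\right)} = \frac{1}{\left(-96\right) \left(2 - \frac{1}{2}\right)} = \frac{1}{\left(-96\right) \frac{3}{2}} = \frac{1}{-144} = - \frac{1}{144}$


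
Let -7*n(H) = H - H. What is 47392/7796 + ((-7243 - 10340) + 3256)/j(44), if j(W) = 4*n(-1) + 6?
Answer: -27852235/11694 ≈ -2381.8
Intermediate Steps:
n(H) = 0 (n(H) = -(H - H)/7 = -1/7*0 = 0)
j(W) = 6 (j(W) = 4*0 + 6 = 0 + 6 = 6)
47392/7796 + ((-7243 - 10340) + 3256)/j(44) = 47392/7796 + ((-7243 - 10340) + 3256)/6 = 47392*(1/7796) + (-17583 + 3256)*(1/6) = 11848/1949 - 14327*1/6 = 11848/1949 - 14327/6 = -27852235/11694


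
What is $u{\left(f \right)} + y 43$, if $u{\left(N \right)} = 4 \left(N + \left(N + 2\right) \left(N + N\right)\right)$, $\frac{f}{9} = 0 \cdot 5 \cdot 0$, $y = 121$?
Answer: $5203$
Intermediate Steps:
$f = 0$ ($f = 9 \cdot 0 \cdot 5 \cdot 0 = 9 \cdot 0 \cdot 0 = 9 \cdot 0 = 0$)
$u{\left(N \right)} = 4 N + 8 N \left(2 + N\right)$ ($u{\left(N \right)} = 4 \left(N + \left(2 + N\right) 2 N\right) = 4 \left(N + 2 N \left(2 + N\right)\right) = 4 N + 8 N \left(2 + N\right)$)
$u{\left(f \right)} + y 43 = 4 \cdot 0 \left(5 + 2 \cdot 0\right) + 121 \cdot 43 = 4 \cdot 0 \left(5 + 0\right) + 5203 = 4 \cdot 0 \cdot 5 + 5203 = 0 + 5203 = 5203$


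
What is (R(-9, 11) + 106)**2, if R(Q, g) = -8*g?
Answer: 324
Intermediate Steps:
(R(-9, 11) + 106)**2 = (-8*11 + 106)**2 = (-88 + 106)**2 = 18**2 = 324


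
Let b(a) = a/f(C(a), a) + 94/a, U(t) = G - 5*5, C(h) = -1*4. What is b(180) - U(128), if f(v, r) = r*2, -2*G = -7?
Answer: 2027/90 ≈ 22.522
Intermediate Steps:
G = 7/2 (G = -1/2*(-7) = 7/2 ≈ 3.5000)
C(h) = -4
U(t) = -43/2 (U(t) = 7/2 - 5*5 = 7/2 - 25 = -43/2)
f(v, r) = 2*r
b(a) = 1/2 + 94/a (b(a) = a/((2*a)) + 94/a = a*(1/(2*a)) + 94/a = 1/2 + 94/a)
b(180) - U(128) = (1/2)*(188 + 180)/180 - 1*(-43/2) = (1/2)*(1/180)*368 + 43/2 = 46/45 + 43/2 = 2027/90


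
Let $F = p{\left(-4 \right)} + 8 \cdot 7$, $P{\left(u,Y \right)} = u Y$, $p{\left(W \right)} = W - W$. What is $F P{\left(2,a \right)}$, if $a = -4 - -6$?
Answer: $224$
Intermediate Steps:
$p{\left(W \right)} = 0$
$a = 2$ ($a = -4 + 6 = 2$)
$P{\left(u,Y \right)} = Y u$
$F = 56$ ($F = 0 + 8 \cdot 7 = 0 + 56 = 56$)
$F P{\left(2,a \right)} = 56 \cdot 2 \cdot 2 = 56 \cdot 4 = 224$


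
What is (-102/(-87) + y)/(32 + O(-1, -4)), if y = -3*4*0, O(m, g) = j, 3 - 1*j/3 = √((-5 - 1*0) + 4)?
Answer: 697/24505 + 51*I/24505 ≈ 0.028443 + 0.0020812*I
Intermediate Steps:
j = 9 - 3*I (j = 9 - 3*√((-5 - 1*0) + 4) = 9 - 3*√((-5 + 0) + 4) = 9 - 3*√(-5 + 4) = 9 - 3*I ≈ 9.0 - 3.0*I)
O(m, g) = 9 - 3*I
y = 0 (y = -12*0 = 0)
(-102/(-87) + y)/(32 + O(-1, -4)) = (-102/(-87) + 0)/(32 + (9 - 3*I)) = (-102*(-1/87) + 0)/(41 - 3*I) = (34/29 + 0)*((41 + 3*I)/1690) = 34*((41 + 3*I)/1690)/29 = 17*(41 + 3*I)/24505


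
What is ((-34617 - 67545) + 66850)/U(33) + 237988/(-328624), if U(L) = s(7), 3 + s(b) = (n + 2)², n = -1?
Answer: 1450486839/82156 ≈ 17655.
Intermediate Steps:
s(b) = -2 (s(b) = -3 + (-1 + 2)² = -3 + 1² = -3 + 1 = -2)
U(L) = -2
((-34617 - 67545) + 66850)/U(33) + 237988/(-328624) = ((-34617 - 67545) + 66850)/(-2) + 237988/(-328624) = (-102162 + 66850)*(-½) + 237988*(-1/328624) = -35312*(-½) - 59497/82156 = 17656 - 59497/82156 = 1450486839/82156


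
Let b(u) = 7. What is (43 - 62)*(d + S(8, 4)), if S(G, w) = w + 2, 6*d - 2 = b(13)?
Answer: -285/2 ≈ -142.50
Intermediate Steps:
d = 3/2 (d = 1/3 + (1/6)*7 = 1/3 + 7/6 = 3/2 ≈ 1.5000)
S(G, w) = 2 + w
(43 - 62)*(d + S(8, 4)) = (43 - 62)*(3/2 + (2 + 4)) = -19*(3/2 + 6) = -19*15/2 = -285/2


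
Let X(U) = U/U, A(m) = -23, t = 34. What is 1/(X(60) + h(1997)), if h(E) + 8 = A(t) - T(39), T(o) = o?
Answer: -1/69 ≈ -0.014493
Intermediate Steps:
X(U) = 1
h(E) = -70 (h(E) = -8 + (-23 - 1*39) = -8 + (-23 - 39) = -8 - 62 = -70)
1/(X(60) + h(1997)) = 1/(1 - 70) = 1/(-69) = -1/69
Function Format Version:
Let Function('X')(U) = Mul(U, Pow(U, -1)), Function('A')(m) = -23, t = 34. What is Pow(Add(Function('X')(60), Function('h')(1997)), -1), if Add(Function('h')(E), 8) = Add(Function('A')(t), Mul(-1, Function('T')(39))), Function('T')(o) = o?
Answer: Rational(-1, 69) ≈ -0.014493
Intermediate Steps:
Function('X')(U) = 1
Function('h')(E) = -70 (Function('h')(E) = Add(-8, Add(-23, Mul(-1, 39))) = Add(-8, Add(-23, -39)) = Add(-8, -62) = -70)
Pow(Add(Function('X')(60), Function('h')(1997)), -1) = Pow(Add(1, -70), -1) = Pow(-69, -1) = Rational(-1, 69)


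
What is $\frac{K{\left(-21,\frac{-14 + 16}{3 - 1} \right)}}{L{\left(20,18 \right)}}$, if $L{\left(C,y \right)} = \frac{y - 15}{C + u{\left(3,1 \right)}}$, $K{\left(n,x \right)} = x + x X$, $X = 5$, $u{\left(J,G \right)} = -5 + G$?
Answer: $32$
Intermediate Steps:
$K{\left(n,x \right)} = 6 x$ ($K{\left(n,x \right)} = x + x 5 = x + 5 x = 6 x$)
$L{\left(C,y \right)} = \frac{-15 + y}{-4 + C}$ ($L{\left(C,y \right)} = \frac{y - 15}{C + \left(-5 + 1\right)} = \frac{-15 + y}{C - 4} = \frac{-15 + y}{-4 + C}$)
$\frac{K{\left(-21,\frac{-14 + 16}{3 - 1} \right)}}{L{\left(20,18 \right)}} = \frac{6 \frac{-14 + 16}{3 - 1}}{\frac{1}{-4 + 20} \left(-15 + 18\right)} = \frac{6 \cdot \frac{2}{2}}{\frac{1}{16} \cdot 3} = \frac{6 \cdot 2 \cdot \frac{1}{2}}{\frac{1}{16} \cdot 3} = \frac{6 \cdot 1}{\frac{3}{16}} = 6 \cdot \frac{16}{3} = 32$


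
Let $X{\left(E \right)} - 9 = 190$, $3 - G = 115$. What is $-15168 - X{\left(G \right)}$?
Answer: $-15367$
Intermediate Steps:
$G = -112$ ($G = 3 - 115 = -112$)
$X{\left(E \right)} = 199$ ($X{\left(E \right)} = 9 + 190 = 199$)
$-15168 - X{\left(G \right)} = -15168 - 199 = -15367$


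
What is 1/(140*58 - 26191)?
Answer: -1/18071 ≈ -5.5337e-5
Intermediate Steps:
1/(140*58 - 26191) = 1/(8120 - 26191) = 1/(-18071) = -1/18071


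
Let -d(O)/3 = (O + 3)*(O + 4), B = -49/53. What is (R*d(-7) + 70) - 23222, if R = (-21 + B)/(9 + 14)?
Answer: -28180456/1219 ≈ -23118.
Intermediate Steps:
B = -49/53 (B = -49*1/53 = -49/53 ≈ -0.92453)
d(O) = -3*(3 + O)*(4 + O) (d(O) = -3*(O + 3)*(O + 4) = -3*(3 + O)*(4 + O))
R = -1162/1219 (R = (-21 - 49/53)/(9 + 14) = -1162/53/23 = -1162/53*1/23 = -1162/1219 ≈ -0.95324)
(R*d(-7) + 70) - 23222 = (-1162*(-36 - 21*(-7) - 3*(-7)²)/1219 + 70) - 23222 = (-1162*(-36 + 147 - 3*49)/1219 + 70) - 23222 = (-1162*(-36 + 147 - 147)/1219 + 70) - 23222 = (-1162/1219*(-36) + 70) - 23222 = (41832/1219 + 70) - 23222 = 127162/1219 - 23222 = -28180456/1219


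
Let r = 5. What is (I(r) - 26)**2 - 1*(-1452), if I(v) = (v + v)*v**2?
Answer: 51628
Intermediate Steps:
I(v) = 2*v**3 (I(v) = (2*v)*v**2 = 2*v**3)
(I(r) - 26)**2 - 1*(-1452) = (2*5**3 - 26)**2 - 1*(-1452) = (2*125 - 26)**2 + 1452 = (250 - 26)**2 + 1452 = 224**2 + 1452 = 50176 + 1452 = 51628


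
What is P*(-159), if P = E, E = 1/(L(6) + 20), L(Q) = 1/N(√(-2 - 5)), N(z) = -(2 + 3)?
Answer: -265/33 ≈ -8.0303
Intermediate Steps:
N(z) = -5 (N(z) = -1*5 = -5)
L(Q) = -⅕ (L(Q) = 1/(-5) = -⅕)
E = 5/99 (E = 1/(-⅕ + 20) = 1/(99/5) = 5/99 ≈ 0.050505)
P = 5/99 ≈ 0.050505
P*(-159) = (5/99)*(-159) = -265/33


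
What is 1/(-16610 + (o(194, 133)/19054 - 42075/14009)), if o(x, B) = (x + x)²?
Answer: -133463743/2216179134307 ≈ -6.0222e-5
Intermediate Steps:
o(x, B) = 4*x² (o(x, B) = (2*x)² = 4*x²)
1/(-16610 + (o(194, 133)/19054 - 42075/14009)) = 1/(-16610 + ((4*194²)/19054 - 42075/14009)) = 1/(-16610 + ((4*37636)*(1/19054) - 42075*1/14009)) = 1/(-16610 + (150544*(1/19054) - 42075/14009)) = 1/(-16610 + (75272/9527 - 42075/14009)) = 1/(-16610 + 653636923/133463743) = 1/(-2216179134307/133463743) = -133463743/2216179134307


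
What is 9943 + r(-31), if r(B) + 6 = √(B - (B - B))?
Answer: 9937 + I*√31 ≈ 9937.0 + 5.5678*I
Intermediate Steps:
r(B) = -6 + √B (r(B) = -6 + √(B - (B - B)) = -6 + √(B - 1*0) = -6 + √(B + 0) = -6 + √B)
9943 + r(-31) = 9943 + (-6 + √(-31)) = 9943 + (-6 + I*√31) = 9937 + I*√31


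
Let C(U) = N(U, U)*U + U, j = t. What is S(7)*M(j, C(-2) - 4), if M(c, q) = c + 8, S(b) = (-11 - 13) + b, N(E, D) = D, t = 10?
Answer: -306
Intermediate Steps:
j = 10
C(U) = U + U² (C(U) = U*U + U = U² + U = U + U²)
S(b) = -24 + b
M(c, q) = 8 + c
S(7)*M(j, C(-2) - 4) = (-24 + 7)*(8 + 10) = -17*18 = -306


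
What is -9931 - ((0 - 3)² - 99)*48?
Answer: -5611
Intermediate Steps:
-9931 - ((0 - 3)² - 99)*48 = -9931 - ((-3)² - 99)*48 = -9931 - (9 - 99)*48 = -9931 - (-90)*48 = -9931 - 1*(-4320) = -9931 + 4320 = -5611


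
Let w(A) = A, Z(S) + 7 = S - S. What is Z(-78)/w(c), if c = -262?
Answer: 7/262 ≈ 0.026718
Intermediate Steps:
Z(S) = -7 (Z(S) = -7 + (S - S) = -7 + 0 = -7)
Z(-78)/w(c) = -7/(-262) = -7*(-1/262) = 7/262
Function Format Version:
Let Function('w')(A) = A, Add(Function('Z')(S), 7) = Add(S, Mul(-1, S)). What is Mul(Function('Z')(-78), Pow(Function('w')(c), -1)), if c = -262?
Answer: Rational(7, 262) ≈ 0.026718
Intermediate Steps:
Function('Z')(S) = -7 (Function('Z')(S) = Add(-7, Add(S, Mul(-1, S))) = Add(-7, 0) = -7)
Mul(Function('Z')(-78), Pow(Function('w')(c), -1)) = Mul(-7, Pow(-262, -1)) = Mul(-7, Rational(-1, 262)) = Rational(7, 262)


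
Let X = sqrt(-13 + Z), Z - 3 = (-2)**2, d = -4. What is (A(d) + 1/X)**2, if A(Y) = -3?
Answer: 53/6 + I*sqrt(6) ≈ 8.8333 + 2.4495*I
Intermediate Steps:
Z = 7 (Z = 3 + (-2)**2 = 3 + 4 = 7)
X = I*sqrt(6) (X = sqrt(-13 + 7) = sqrt(-6) = I*sqrt(6) ≈ 2.4495*I)
(A(d) + 1/X)**2 = (-3 + 1/(I*sqrt(6)))**2 = (-3 - I*sqrt(6)/6)**2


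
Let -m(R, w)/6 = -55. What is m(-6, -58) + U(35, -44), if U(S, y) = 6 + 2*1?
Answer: 338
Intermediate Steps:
U(S, y) = 8 (U(S, y) = 6 + 2 = 8)
m(R, w) = 330 (m(R, w) = -6*(-55) = 330)
m(-6, -58) + U(35, -44) = 330 + 8 = 338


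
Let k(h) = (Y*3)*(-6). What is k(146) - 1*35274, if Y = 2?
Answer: -35310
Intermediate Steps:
k(h) = -36 (k(h) = (2*3)*(-6) = 6*(-6) = -36)
k(146) - 1*35274 = -36 - 1*35274 = -36 - 35274 = -35310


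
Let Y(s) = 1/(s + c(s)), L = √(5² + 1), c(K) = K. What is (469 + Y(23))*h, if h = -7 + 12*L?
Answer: -151025/46 + 129450*√26/23 ≈ 25415.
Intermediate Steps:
L = √26 (L = √(25 + 1) = √26 ≈ 5.0990)
h = -7 + 12*√26 ≈ 54.188
Y(s) = 1/(2*s) (Y(s) = 1/(s + s) = 1/(2*s))
(469 + Y(23))*h = (469 + (½)/23)*(-7 + 12*√26) = (469 + (½)*(1/23))*(-7 + 12*√26) = (469 + 1/46)*(-7 + 12*√26) = 21575*(-7 + 12*√26)/46 = -151025/46 + 129450*√26/23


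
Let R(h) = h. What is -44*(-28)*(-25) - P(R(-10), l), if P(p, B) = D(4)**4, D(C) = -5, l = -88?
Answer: -31425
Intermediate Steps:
P(p, B) = 625 (P(p, B) = (-5)**4 = 625)
-44*(-28)*(-25) - P(R(-10), l) = -44*(-28)*(-25) - 1*625 = 1232*(-25) - 625 = -30800 - 625 = -31425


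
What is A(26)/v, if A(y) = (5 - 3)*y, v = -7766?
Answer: -26/3883 ≈ -0.0066959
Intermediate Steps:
A(y) = 2*y
A(26)/v = (2*26)/(-7766) = 52*(-1/7766) = -26/3883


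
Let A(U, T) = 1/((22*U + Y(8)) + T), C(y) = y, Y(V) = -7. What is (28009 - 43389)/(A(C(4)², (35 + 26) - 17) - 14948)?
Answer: 5982820/5814771 ≈ 1.0289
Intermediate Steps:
A(U, T) = 1/(-7 + T + 22*U) (A(U, T) = 1/((22*U - 7) + T) = 1/((-7 + 22*U) + T) = 1/(-7 + T + 22*U))
(28009 - 43389)/(A(C(4)², (35 + 26) - 17) - 14948) = (28009 - 43389)/(1/(-7 + ((35 + 26) - 17) + 22*4²) - 14948) = -15380/(1/(-7 + (61 - 17) + 22*16) - 14948) = -15380/(1/(-7 + 44 + 352) - 14948) = -15380/(1/389 - 14948) = -15380/(-5814771/389) = -15380*(-389/5814771) = 5982820/5814771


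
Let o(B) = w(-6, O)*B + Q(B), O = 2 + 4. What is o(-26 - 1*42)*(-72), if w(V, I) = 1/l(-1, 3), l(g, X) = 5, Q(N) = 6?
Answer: 2736/5 ≈ 547.20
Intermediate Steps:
O = 6
w(V, I) = ⅕ (w(V, I) = 1/5 = ⅕)
o(B) = 6 + B/5 (o(B) = B/5 + 6 = 6 + B/5)
o(-26 - 1*42)*(-72) = (6 + (-26 - 1*42)/5)*(-72) = (6 + (-26 - 42)/5)*(-72) = (6 + (⅕)*(-68))*(-72) = (6 - 68/5)*(-72) = -38/5*(-72) = 2736/5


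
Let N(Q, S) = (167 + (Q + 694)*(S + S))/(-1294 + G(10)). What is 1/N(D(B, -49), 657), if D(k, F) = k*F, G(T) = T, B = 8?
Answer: -1284/396995 ≈ -0.0032343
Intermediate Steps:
D(k, F) = F*k
N(Q, S) = -167/1284 - S*(694 + Q)/642 (N(Q, S) = (167 + (Q + 694)*(S + S))/(-1294 + 10) = (167 + (694 + Q)*(2*S))/(-1284) = (167 + 2*S*(694 + Q))*(-1/1284) = -167/1284 - S*(694 + Q)/642)
1/N(D(B, -49), 657) = 1/(-167/1284 - 347/321*657 - 1/642*(-49*8)*657) = 1/(-167/1284 - 75993/107 - 1/642*(-392)*657) = 1/(-167/1284 - 75993/107 + 42924/107) = 1/(-396995/1284) = -1284/396995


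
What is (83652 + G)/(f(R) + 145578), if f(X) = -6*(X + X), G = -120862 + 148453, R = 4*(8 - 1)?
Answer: 37081/48414 ≈ 0.76591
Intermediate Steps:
R = 28 (R = 4*7 = 28)
G = 27591
f(X) = -12*X
(83652 + G)/(f(R) + 145578) = (83652 + 27591)/(-12*28 + 145578) = 111243/(-336 + 145578) = 111243/145242 = 111243*(1/145242) = 37081/48414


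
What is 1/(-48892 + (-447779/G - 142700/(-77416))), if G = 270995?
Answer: -5244837230/256429580417301 ≈ -2.0453e-5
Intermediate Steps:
1/(-48892 + (-447779/G - 142700/(-77416))) = 1/(-48892 + (-447779/270995 - 142700/(-77416))) = 1/(-48892 + (-447779*1/270995 - 142700*(-1/77416))) = 1/(-48892 + (-447779/270995 + 35675/19354)) = 1/(-48892 + 1001431859/5244837230) = 1/(-256429580417301/5244837230) = -5244837230/256429580417301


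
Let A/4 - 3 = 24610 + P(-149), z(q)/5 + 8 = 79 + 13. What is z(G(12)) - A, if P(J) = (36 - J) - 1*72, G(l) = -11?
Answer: -98484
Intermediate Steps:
z(q) = 420 (z(q) = -40 + 5*(79 + 13) = -40 + 5*92 = -40 + 460 = 420)
P(J) = -36 - J (P(J) = (36 - J) - 72 = -36 - J)
A = 98904 (A = 12 + 4*(24610 + (-36 - 1*(-149))) = 12 + 4*(24610 + (-36 + 149)) = 12 + 4*(24610 + 113) = 12 + 4*24723 = 12 + 98892 = 98904)
z(G(12)) - A = 420 - 1*98904 = 420 - 98904 = -98484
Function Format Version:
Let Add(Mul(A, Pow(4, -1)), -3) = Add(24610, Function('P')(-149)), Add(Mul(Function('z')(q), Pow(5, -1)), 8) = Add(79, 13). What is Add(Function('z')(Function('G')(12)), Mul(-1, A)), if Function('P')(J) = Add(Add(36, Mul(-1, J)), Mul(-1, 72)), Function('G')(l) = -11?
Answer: -98484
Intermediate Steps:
Function('z')(q) = 420 (Function('z')(q) = Add(-40, Mul(5, Add(79, 13))) = Add(-40, Mul(5, 92)) = Add(-40, 460) = 420)
Function('P')(J) = Add(-36, Mul(-1, J)) (Function('P')(J) = Add(Add(36, Mul(-1, J)), -72) = Add(-36, Mul(-1, J)))
A = 98904 (A = Add(12, Mul(4, Add(24610, Add(-36, Mul(-1, -149))))) = Add(12, Mul(4, Add(24610, Add(-36, 149)))) = Add(12, Mul(4, Add(24610, 113))) = Add(12, Mul(4, 24723)) = Add(12, 98892) = 98904)
Add(Function('z')(Function('G')(12)), Mul(-1, A)) = Add(420, Mul(-1, 98904)) = Add(420, -98904) = -98484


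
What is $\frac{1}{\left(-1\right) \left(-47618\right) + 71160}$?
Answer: $\frac{1}{118778} \approx 8.4191 \cdot 10^{-6}$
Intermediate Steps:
$\frac{1}{\left(-1\right) \left(-47618\right) + 71160} = \frac{1}{47618 + 71160} = \frac{1}{118778}$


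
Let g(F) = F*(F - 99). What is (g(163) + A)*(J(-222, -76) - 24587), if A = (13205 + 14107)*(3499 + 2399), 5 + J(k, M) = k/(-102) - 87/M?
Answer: -1279452337825096/323 ≈ -3.9612e+12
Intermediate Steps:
g(F) = F*(-99 + F)
J(k, M) = -5 - 87/M - k/102 (J(k, M) = -5 + (k/(-102) - 87/M) = -5 + (k*(-1/102) - 87/M) = -5 + (-k/102 - 87/M) = -5 + (-87/M - k/102) = -5 - 87/M - k/102)
A = 161086176 (A = 27312*5898 = 161086176)
(g(163) + A)*(J(-222, -76) - 24587) = (163*(-99 + 163) + 161086176)*((-5 - 87/(-76) - 1/102*(-222)) - 24587) = (163*64 + 161086176)*((-5 - 87*(-1/76) + 37/17) - 24587) = (10432 + 161086176)*((-5 + 87/76 + 37/17) - 24587) = 161096608*(-2169/1292 - 24587) = 161096608*(-31768573/1292) = -1279452337825096/323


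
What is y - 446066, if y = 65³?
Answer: -171441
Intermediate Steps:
y = 274625
y - 446066 = 274625 - 446066 = -171441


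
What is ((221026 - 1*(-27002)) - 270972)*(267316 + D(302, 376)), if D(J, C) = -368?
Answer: -6124854912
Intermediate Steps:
((221026 - 1*(-27002)) - 270972)*(267316 + D(302, 376)) = ((221026 - 1*(-27002)) - 270972)*(267316 - 368) = ((221026 + 27002) - 270972)*266948 = (248028 - 270972)*266948 = -22944*266948 = -6124854912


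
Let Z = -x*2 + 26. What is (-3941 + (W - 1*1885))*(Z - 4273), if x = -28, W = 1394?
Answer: 18574512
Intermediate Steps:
Z = 82 (Z = -1*(-28)*2 + 26 = 28*2 + 26 = 56 + 26 = 82)
(-3941 + (W - 1*1885))*(Z - 4273) = (-3941 + (1394 - 1*1885))*(82 - 4273) = (-3941 + (1394 - 1885))*(-4191) = (-3941 - 491)*(-4191) = -4432*(-4191) = 18574512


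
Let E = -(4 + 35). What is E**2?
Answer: 1521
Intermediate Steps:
E = -39 (E = -1*39 = -39)
E**2 = (-39)**2 = 1521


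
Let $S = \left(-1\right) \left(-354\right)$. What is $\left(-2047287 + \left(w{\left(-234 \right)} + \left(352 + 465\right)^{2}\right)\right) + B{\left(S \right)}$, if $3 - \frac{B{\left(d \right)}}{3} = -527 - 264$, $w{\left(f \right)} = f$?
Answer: $-1377650$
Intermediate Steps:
$S = 354$
$B{\left(d \right)} = 2382$ ($B{\left(d \right)} = 9 - 3 \left(-527 - 264\right) = 9 - -2373 = 9 + 2373 = 2382$)
$\left(-2047287 + \left(w{\left(-234 \right)} + \left(352 + 465\right)^{2}\right)\right) + B{\left(S \right)} = \left(-2047287 - \left(234 - \left(352 + 465\right)^{2}\right)\right) + 2382 = \left(-2047287 - \left(234 - 817^{2}\right)\right) + 2382 = \left(-2047287 + \left(-234 + 667489\right)\right) + 2382 = \left(-2047287 + 667255\right) + 2382 = -1380032 + 2382 = -1377650$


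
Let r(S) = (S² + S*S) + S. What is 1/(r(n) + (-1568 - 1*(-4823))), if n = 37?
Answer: 1/6030 ≈ 0.00016584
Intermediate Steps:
r(S) = S + 2*S² (r(S) = (S² + S²) + S = 2*S² + S = S + 2*S²)
1/(r(n) + (-1568 - 1*(-4823))) = 1/(37*(1 + 2*37) + (-1568 - 1*(-4823))) = 1/(37*(1 + 74) + (-1568 + 4823)) = 1/(37*75 + 3255) = 1/(2775 + 3255) = 1/6030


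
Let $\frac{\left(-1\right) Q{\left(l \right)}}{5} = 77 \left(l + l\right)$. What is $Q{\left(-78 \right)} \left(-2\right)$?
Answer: $-120120$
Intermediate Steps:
$Q{\left(l \right)} = - 770 l$ ($Q{\left(l \right)} = - 5 \cdot 77 \left(l + l\right) = - 5 \cdot 77 \cdot 2 l = - 5 \cdot 154 l = - 770 l$)
$Q{\left(-78 \right)} \left(-2\right) = \left(-770\right) \left(-78\right) \left(-2\right) = 60060 \left(-2\right) = -120120$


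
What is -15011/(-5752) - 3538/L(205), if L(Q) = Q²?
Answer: 610486699/241727800 ≈ 2.5255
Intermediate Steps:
-15011/(-5752) - 3538/L(205) = -15011/(-5752) - 3538/(205²) = -15011*(-1/5752) - 3538/42025 = 15011/5752 - 3538*1/42025 = 15011/5752 - 3538/42025 = 610486699/241727800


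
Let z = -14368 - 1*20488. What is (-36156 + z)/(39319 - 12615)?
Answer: -17753/6676 ≈ -2.6592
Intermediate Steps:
z = -34856 (z = -14368 - 20488 = -34856)
(-36156 + z)/(39319 - 12615) = (-36156 - 34856)/(39319 - 12615) = -71012/26704 = -71012*1/26704 = -17753/6676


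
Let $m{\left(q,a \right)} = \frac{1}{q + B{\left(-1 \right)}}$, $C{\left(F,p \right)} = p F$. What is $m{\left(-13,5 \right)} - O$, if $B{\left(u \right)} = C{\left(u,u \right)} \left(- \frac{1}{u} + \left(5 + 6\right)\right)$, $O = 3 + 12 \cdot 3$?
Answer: $-40$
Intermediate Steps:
$O = 39$ ($O = 3 + 36 = 39$)
$C{\left(F,p \right)} = F p$
$B{\left(u \right)} = u^{2} \left(11 - \frac{1}{u}\right)$ ($B{\left(u \right)} = u u \left(- \frac{1}{u} + \left(5 + 6\right)\right) = u^{2} \left(- \frac{1}{u} + 11\right) = u^{2} \left(11 - \frac{1}{u}\right)$)
$m{\left(q,a \right)} = \frac{1}{12 + q}$ ($m{\left(q,a \right)} = \frac{1}{q - \left(-1 + 11 \left(-1\right)\right)} = \frac{1}{q - \left(-1 - 11\right)} = \frac{1}{q - -12} = \frac{1}{q + 12} = \frac{1}{12 + q}$)
$m{\left(-13,5 \right)} - O = \frac{1}{12 - 13} - 39 = \frac{1}{-1} - 39 = -1 - 39 = -40$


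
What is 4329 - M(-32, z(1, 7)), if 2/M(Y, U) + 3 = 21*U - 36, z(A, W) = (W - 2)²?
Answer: 1051946/243 ≈ 4329.0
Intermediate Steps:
z(A, W) = (-2 + W)²
M(Y, U) = 2/(-39 + 21*U) (M(Y, U) = 2/(-3 + (21*U - 36)) = 2/(-3 + (-36 + 21*U)) = 2/(-39 + 21*U))
4329 - M(-32, z(1, 7)) = 4329 - 2/(3*(-13 + 7*(-2 + 7)²)) = 4329 - 2/(3*(-13 + 7*5²)) = 4329 - 2/(3*(-13 + 7*25)) = 4329 - 2/(3*(-13 + 175)) = 4329 - 2/(3*162) = 4329 - 1*1/243 = 4329 - 1/243 = 1051946/243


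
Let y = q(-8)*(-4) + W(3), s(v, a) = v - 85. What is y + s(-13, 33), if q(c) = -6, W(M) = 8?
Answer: -66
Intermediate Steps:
s(v, a) = -85 + v
y = 32 (y = -6*(-4) + 8 = 24 + 8 = 32)
y + s(-13, 33) = 32 + (-85 - 13) = 32 - 98 = -66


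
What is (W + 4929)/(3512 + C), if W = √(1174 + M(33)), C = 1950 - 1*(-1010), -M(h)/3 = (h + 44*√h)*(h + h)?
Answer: 4929/6472 + √(-1340 - 2178*√33)/3236 ≈ 0.76159 + 0.03637*I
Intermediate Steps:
M(h) = -6*h*(h + 44*√h) (M(h) = -3*(h + 44*√h)*(h + h) = -3*(h + 44*√h)*2*h = -6*h*(h + 44*√h))
C = 2960 (C = 1950 + 1010 = 2960)
W = √(-5360 - 8712*√33) (W = √(1174 + (-8712*√33 - 6*33²)) = √(1174 + (-8712*√33 - 6*1089)) = √(1174 + (-8712*√33 - 6534)) = √(1174 + (-6534 - 8712*√33)) = √(-5360 - 8712*√33) ≈ 235.39*I)
(W + 4929)/(3512 + C) = (2*√(-1340 - 2178*√33) + 4929)/(3512 + 2960) = (4929 + 2*√(-1340 - 2178*√33))/6472 = (4929 + 2*√(-1340 - 2178*√33))*(1/6472) = 4929/6472 + √(-1340 - 2178*√33)/3236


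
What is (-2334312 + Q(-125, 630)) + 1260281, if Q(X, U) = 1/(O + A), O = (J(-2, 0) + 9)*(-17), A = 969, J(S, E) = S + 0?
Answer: -912926349/850 ≈ -1.0740e+6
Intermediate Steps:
J(S, E) = S
O = -119 (O = (-2 + 9)*(-17) = 7*(-17) = -119)
Q(X, U) = 1/850 (Q(X, U) = 1/(-119 + 969) = 1/850)
(-2334312 + Q(-125, 630)) + 1260281 = (-2334312 + 1/850) + 1260281 = -1984165199/850 + 1260281 = -912926349/850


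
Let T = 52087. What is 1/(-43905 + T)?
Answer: 1/8182 ≈ 0.00012222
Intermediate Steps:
1/(-43905 + T) = 1/(-43905 + 52087) = 1/8182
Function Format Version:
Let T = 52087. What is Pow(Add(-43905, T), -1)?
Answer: Rational(1, 8182) ≈ 0.00012222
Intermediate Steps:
Pow(Add(-43905, T), -1) = Pow(Add(-43905, 52087), -1) = Pow(8182, -1) = Rational(1, 8182)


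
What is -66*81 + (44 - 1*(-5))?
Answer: -5297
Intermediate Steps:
-66*81 + (44 - 1*(-5)) = -5346 + (44 + 5) = -5346 + 49 = -5297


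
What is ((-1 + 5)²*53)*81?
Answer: 68688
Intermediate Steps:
((-1 + 5)²*53)*81 = (4²*53)*81 = (16*53)*81 = 848*81 = 68688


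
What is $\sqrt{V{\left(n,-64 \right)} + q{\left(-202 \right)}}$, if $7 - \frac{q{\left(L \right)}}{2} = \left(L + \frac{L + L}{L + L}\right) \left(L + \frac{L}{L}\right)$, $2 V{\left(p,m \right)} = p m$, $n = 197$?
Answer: $2 i \sqrt{21773} \approx 295.11 i$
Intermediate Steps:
$V{\left(p,m \right)} = \frac{m p}{2}$ ($V{\left(p,m \right)} = \frac{p m}{2} = \frac{m p}{2}$)
$q{\left(L \right)} = 14 - 2 \left(1 + L\right)^{2}$ ($q{\left(L \right)} = 14 - 2 \left(L + \frac{L + L}{L + L}\right) \left(L + \frac{L}{L}\right) = 14 - 2 \left(L + \frac{2 L}{2 L}\right) \left(L + 1\right) = 14 - 2 \left(L + 2 L \frac{1}{2 L}\right) \left(1 + L\right) = 14 - 2 \left(L + 1\right) \left(1 + L\right) = 14 - 2 \left(1 + L\right) \left(1 + L\right) = 14 - 2 \left(1 + L\right)^{2}$)
$\sqrt{V{\left(n,-64 \right)} + q{\left(-202 \right)}} = \sqrt{\frac{1}{2} \left(-64\right) 197 - \left(-820 + 81608\right)} = \sqrt{-6304 + \left(12 + 808 - 81608\right)} = \sqrt{-6304 - 80788} = \sqrt{-87092} = 2 i \sqrt{21773}$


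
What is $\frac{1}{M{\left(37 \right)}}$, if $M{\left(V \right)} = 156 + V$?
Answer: $\frac{1}{193} \approx 0.0051813$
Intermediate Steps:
$\frac{1}{M{\left(37 \right)}} = \frac{1}{156 + 37} = \frac{1}{193}$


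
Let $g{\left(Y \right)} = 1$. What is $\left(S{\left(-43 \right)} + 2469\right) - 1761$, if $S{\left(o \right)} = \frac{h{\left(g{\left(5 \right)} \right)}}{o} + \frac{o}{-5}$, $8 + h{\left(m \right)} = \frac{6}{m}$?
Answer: $\frac{154079}{215} \approx 716.65$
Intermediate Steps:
$h{\left(m \right)} = -8 + \frac{6}{m}$
$S{\left(o \right)} = - \frac{2}{o} - \frac{o}{5}$ ($S{\left(o \right)} = \frac{-8 + \frac{6}{1}}{o} + \frac{o}{-5} = \frac{-8 + 6 \cdot 1}{o} + o \left(- \frac{1}{5}\right) = \frac{-8 + 6}{o} - \frac{o}{5} = - \frac{2}{o} - \frac{o}{5}$)
$\left(S{\left(-43 \right)} + 2469\right) - 1761 = \left(\left(- \frac{2}{-43} - - \frac{43}{5}\right) + 2469\right) - 1761 = \left(\left(\left(-2\right) \left(- \frac{1}{43}\right) + \frac{43}{5}\right) + 2469\right) - 1761 = \left(\left(\frac{2}{43} + \frac{43}{5}\right) + 2469\right) - 1761 = \left(\frac{1859}{215} + 2469\right) - 1761 = \frac{532694}{215} - 1761 = \frac{154079}{215}$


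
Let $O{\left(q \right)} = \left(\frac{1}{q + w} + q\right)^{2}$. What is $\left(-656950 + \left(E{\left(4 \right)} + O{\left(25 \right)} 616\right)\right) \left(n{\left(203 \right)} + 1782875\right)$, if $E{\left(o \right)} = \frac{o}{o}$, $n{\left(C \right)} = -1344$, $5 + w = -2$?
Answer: $- \frac{38996136935065}{81} \approx -4.8143 \cdot 10^{11}$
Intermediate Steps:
$w = -7$ ($w = -5 - 2 = -7$)
$E{\left(o \right)} = 1$
$O{\left(q \right)} = \left(q + \frac{1}{-7 + q}\right)^{2}$ ($O{\left(q \right)} = \left(\frac{1}{q - 7} + q\right)^{2} = \left(\frac{1}{-7 + q} + q\right)^{2} = \left(q + \frac{1}{-7 + q}\right)^{2}$)
$\left(-656950 + \left(E{\left(4 \right)} + O{\left(25 \right)} 616\right)\right) \left(n{\left(203 \right)} + 1782875\right) = \left(-656950 + \left(1 + \frac{\left(1 + 25^{2} - 175\right)^{2}}{\left(-7 + 25\right)^{2}} \cdot 616\right)\right) \left(-1344 + 1782875\right) = \left(-656950 + \left(1 + \frac{\left(1 + 625 - 175\right)^{2}}{324} \cdot 616\right)\right) 1781531 = \left(-656950 + \left(1 + \frac{451^{2}}{324} \cdot 616\right)\right) 1781531 = \left(-656950 + \left(1 + \frac{1}{324} \cdot 203401 \cdot 616\right)\right) 1781531 = \left(-656950 + \left(1 + \frac{203401}{324} \cdot 616\right)\right) 1781531 = \left(-656950 + \left(1 + \frac{31323754}{81}\right)\right) 1781531 = \left(-656950 + \frac{31323835}{81}\right) 1781531 = \left(- \frac{21889115}{81}\right) 1781531 = - \frac{38996136935065}{81}$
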